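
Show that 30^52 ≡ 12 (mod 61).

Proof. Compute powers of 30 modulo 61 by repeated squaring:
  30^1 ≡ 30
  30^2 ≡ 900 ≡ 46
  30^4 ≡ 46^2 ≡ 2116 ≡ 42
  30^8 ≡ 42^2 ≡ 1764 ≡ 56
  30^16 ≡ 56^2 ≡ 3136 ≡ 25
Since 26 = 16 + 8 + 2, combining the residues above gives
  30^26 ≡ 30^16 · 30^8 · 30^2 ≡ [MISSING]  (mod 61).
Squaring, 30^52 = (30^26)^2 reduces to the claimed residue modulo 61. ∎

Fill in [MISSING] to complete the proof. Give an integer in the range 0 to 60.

45

Multiply the listed residues: 25 · 56 · 46 = 1400 → 64400.
Reducing modulo 61: 64400 = 1055·61 + 45, so 30^26 ≡ 45.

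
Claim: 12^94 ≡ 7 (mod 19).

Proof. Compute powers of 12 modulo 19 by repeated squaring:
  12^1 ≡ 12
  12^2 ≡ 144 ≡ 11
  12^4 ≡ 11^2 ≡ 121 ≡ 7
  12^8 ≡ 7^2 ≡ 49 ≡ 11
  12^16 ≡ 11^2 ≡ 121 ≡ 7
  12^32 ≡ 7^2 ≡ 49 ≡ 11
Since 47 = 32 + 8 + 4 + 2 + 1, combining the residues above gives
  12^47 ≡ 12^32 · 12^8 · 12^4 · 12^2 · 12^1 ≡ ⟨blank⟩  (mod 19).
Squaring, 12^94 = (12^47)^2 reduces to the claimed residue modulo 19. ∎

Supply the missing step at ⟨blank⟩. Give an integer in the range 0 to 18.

8

12^32 · 12^8 · 12^4 · 12^2 · 12^1 ≡ 11 · 11 · 7 · 11 · 12 = 111804.
111804 mod 19 = 8, so 12^47 ≡ 8 (mod 19).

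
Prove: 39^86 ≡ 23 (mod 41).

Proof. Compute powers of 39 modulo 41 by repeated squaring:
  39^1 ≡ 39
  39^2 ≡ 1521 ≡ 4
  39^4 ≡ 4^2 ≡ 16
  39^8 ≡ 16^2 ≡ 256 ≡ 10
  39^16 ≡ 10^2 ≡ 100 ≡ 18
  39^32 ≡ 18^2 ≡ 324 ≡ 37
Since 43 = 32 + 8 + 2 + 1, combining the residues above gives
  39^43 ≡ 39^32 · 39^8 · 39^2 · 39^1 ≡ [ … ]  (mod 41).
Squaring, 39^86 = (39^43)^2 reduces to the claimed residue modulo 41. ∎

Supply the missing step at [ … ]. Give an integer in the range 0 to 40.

39^32 · 39^8 · 39^2 · 39^1 ≡ 37 · 10 · 4 · 39 = 57720.
57720 mod 41 = 33, so 39^43 ≡ 33 (mod 41).

33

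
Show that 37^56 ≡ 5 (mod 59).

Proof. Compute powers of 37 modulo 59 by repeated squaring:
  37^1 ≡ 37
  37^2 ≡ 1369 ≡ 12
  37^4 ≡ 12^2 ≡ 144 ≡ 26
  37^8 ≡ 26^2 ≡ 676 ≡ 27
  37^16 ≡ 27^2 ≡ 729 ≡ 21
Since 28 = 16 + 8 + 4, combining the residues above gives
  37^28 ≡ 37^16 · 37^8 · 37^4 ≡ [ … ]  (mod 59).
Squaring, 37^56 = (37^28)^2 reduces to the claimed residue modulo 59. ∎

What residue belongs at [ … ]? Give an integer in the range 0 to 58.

51

37^16 · 37^8 · 37^4 ≡ 21 · 27 · 26 = 14742.
14742 mod 59 = 51, so 37^28 ≡ 51 (mod 59).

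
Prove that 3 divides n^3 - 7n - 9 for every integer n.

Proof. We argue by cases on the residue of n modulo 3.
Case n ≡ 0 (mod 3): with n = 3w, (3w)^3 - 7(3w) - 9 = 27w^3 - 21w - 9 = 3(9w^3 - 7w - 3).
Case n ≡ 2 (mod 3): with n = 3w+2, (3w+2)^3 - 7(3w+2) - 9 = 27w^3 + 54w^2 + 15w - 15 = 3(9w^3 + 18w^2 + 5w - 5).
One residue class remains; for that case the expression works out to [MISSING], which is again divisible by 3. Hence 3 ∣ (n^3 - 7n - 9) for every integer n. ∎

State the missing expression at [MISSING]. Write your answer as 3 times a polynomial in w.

3(9w^3 + 9w^2 - 4w - 5)

The residues treated are {0, 2}, so the missing case is n ≡ 1 (mod 3); write n = 3w+1.
Then (3w+1)^3 - 7(3w+1) - 9 = 27w^3 + 27w^2 - 12w - 15 = 3(9w^3 + 9w^2 - 4w - 5).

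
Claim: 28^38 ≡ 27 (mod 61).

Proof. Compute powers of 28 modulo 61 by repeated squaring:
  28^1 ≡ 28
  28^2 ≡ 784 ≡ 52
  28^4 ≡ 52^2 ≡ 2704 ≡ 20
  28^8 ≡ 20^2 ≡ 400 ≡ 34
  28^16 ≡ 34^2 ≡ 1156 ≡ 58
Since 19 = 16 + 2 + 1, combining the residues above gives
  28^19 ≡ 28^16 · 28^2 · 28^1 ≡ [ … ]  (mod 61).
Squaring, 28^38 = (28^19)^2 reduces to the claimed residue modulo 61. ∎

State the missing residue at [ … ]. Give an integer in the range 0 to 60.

24

Multiply the listed residues: 58 · 52 · 28 = 3016 → 84448.
Reducing modulo 61: 84448 = 1384·61 + 24, so 28^19 ≡ 24.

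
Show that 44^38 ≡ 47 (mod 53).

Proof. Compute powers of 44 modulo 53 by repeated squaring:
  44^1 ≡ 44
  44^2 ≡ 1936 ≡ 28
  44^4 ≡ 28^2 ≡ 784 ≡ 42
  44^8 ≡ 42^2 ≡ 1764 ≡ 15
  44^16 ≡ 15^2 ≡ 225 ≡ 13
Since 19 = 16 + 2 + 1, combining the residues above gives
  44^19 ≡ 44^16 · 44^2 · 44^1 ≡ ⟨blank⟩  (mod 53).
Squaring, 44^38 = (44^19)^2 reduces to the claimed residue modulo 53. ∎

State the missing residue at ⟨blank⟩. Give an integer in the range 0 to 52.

44^16 · 44^2 · 44^1 ≡ 13 · 28 · 44 = 16016.
16016 mod 53 = 10, so 44^19 ≡ 10 (mod 53).

10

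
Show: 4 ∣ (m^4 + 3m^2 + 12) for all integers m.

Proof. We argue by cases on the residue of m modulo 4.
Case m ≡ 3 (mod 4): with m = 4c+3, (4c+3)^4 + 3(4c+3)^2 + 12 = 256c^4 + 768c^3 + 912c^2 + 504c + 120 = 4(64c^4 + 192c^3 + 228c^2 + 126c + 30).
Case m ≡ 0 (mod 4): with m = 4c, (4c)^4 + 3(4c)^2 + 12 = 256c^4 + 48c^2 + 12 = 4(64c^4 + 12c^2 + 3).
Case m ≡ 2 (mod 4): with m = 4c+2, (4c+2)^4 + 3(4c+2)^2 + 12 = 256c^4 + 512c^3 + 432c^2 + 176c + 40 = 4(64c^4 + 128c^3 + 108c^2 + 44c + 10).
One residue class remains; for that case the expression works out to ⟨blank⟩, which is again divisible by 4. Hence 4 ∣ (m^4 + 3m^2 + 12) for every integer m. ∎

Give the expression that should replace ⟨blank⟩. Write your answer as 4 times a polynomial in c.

4(64c^4 + 64c^3 + 36c^2 + 10c + 4)

Only m ≡ 1 (mod 4) is unaccounted for. Put m = 4c+1:
(4c+1)^4 + 3(4c+1)^2 + 12 expands to 256c^4 + 256c^3 + 144c^2 + 40c + 16,
and factoring out 4 leaves 4(64c^4 + 64c^3 + 36c^2 + 10c + 4).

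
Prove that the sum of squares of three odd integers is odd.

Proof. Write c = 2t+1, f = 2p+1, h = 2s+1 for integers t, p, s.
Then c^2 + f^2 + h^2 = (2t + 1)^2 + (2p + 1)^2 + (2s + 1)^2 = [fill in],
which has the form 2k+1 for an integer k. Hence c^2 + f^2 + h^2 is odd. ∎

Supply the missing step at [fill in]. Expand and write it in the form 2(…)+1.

(2t + 1)^2 + (2p + 1)^2 + (2s + 1)^2 = 4p^2 + 4p + 4s^2 + 4s + 4t^2 + 4t + 3
= 2(2p^2 + 2p + 2s^2 + 2s + 2t^2 + 2t + 1) + 1.
Since 2p^2 + 2p + 2s^2 + 2s + 2t^2 + 2t + 1 is an integer, the sum of squares is of the form 2k+1 for an integer k.

2(2p^2 + 2p + 2s^2 + 2s + 2t^2 + 2t + 1) + 1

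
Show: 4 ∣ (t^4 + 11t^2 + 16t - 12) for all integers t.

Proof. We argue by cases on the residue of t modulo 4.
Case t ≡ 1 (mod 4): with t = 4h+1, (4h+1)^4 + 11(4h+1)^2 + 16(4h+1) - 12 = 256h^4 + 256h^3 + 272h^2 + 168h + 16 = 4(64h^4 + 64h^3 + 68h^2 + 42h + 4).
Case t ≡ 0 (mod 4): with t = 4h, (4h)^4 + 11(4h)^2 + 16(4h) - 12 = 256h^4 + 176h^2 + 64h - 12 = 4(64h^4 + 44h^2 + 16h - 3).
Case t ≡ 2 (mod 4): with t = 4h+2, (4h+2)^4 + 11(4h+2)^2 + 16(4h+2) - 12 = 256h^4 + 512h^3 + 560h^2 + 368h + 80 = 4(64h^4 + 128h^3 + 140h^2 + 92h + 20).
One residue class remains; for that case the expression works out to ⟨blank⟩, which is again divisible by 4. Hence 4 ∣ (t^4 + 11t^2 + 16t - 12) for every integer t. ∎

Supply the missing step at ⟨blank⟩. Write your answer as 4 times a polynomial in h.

4(64h^4 + 192h^3 + 260h^2 + 190h + 54)

Only t ≡ 3 (mod 4) is unaccounted for. Put t = 4h+3:
(4h+3)^4 + 11(4h+3)^2 + 16(4h+3) - 12 expands to 256h^4 + 768h^3 + 1040h^2 + 760h + 216,
and factoring out 4 leaves 4(64h^4 + 192h^3 + 260h^2 + 190h + 54).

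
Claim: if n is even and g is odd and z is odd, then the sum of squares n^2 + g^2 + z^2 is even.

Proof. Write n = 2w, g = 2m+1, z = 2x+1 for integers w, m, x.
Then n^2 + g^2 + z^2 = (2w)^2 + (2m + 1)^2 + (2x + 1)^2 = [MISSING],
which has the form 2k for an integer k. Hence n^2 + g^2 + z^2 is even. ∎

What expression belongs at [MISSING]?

2(2m^2 + 2m + 2w^2 + 2x^2 + 2x + 1)

Expanding: (2w)^2 + (2m + 1)^2 + (2x + 1)^2 = 4m^2 + 4m + 4w^2 + 4x^2 + 4x + 2.
Every term is even; pulling out the factor of 2 gives 2(2m^2 + 2m + 2w^2 + 2x^2 + 2x + 1).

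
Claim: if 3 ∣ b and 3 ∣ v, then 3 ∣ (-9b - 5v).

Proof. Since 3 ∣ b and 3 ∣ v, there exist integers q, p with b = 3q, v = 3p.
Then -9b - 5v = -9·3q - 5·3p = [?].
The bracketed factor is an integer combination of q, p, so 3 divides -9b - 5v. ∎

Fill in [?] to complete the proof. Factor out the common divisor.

3(-5p - 9q)

Pull the common 3 out of every term: -9·3q - 5·3p = 3(-5p - 9q).
-5p - 9q is an integer, which exhibits the divisibility.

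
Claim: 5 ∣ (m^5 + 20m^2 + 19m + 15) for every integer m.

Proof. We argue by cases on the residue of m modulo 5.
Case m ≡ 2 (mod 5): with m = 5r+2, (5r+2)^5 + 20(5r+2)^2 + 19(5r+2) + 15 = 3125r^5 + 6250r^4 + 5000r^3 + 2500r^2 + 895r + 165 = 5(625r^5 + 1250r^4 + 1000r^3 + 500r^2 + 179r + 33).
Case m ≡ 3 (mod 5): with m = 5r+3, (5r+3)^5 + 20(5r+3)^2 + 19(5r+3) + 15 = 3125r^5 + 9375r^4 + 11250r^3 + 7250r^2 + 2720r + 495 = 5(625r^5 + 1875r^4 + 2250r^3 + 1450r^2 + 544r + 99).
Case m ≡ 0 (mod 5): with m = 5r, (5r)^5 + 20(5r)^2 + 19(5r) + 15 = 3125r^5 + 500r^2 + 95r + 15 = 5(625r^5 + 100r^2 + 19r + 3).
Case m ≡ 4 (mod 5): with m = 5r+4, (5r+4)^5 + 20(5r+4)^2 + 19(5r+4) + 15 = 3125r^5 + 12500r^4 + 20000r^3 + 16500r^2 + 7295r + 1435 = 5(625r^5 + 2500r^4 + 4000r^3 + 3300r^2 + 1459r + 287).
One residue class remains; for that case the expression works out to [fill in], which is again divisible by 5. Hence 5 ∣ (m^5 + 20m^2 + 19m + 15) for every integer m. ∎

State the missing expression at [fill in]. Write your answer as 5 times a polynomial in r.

Only m ≡ 1 (mod 5) is unaccounted for. Put m = 5r+1:
(5r+1)^5 + 20(5r+1)^2 + 19(5r+1) + 15 expands to 3125r^5 + 3125r^4 + 1250r^3 + 750r^2 + 320r + 55,
and factoring out 5 leaves 5(625r^5 + 625r^4 + 250r^3 + 150r^2 + 64r + 11).

5(625r^5 + 625r^4 + 250r^3 + 150r^2 + 64r + 11)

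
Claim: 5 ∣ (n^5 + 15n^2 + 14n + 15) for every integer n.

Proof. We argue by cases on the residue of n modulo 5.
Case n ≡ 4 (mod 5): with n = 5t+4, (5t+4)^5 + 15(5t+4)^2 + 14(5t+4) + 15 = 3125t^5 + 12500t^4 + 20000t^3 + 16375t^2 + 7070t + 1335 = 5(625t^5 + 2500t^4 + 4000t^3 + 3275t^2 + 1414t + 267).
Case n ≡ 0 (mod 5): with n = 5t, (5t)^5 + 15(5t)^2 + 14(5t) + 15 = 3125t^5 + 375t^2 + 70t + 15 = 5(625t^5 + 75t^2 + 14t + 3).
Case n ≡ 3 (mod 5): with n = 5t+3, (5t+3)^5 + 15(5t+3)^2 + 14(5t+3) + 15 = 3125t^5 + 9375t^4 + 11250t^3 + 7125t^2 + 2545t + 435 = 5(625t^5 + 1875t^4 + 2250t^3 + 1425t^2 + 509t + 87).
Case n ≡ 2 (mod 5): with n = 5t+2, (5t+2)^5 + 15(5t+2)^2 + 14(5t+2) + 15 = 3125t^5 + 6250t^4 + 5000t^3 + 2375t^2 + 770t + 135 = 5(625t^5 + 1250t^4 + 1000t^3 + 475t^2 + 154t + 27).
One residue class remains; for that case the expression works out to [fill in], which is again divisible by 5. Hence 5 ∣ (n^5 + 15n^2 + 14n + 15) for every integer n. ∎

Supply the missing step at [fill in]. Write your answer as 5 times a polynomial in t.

The residues treated are {4, 0, 3, 2}, so the missing case is n ≡ 1 (mod 5); write n = 5t+1.
Then (5t+1)^5 + 15(5t+1)^2 + 14(5t+1) + 15 = 3125t^5 + 3125t^4 + 1250t^3 + 625t^2 + 245t + 45 = 5(625t^5 + 625t^4 + 250t^3 + 125t^2 + 49t + 9).

5(625t^5 + 625t^4 + 250t^3 + 125t^2 + 49t + 9)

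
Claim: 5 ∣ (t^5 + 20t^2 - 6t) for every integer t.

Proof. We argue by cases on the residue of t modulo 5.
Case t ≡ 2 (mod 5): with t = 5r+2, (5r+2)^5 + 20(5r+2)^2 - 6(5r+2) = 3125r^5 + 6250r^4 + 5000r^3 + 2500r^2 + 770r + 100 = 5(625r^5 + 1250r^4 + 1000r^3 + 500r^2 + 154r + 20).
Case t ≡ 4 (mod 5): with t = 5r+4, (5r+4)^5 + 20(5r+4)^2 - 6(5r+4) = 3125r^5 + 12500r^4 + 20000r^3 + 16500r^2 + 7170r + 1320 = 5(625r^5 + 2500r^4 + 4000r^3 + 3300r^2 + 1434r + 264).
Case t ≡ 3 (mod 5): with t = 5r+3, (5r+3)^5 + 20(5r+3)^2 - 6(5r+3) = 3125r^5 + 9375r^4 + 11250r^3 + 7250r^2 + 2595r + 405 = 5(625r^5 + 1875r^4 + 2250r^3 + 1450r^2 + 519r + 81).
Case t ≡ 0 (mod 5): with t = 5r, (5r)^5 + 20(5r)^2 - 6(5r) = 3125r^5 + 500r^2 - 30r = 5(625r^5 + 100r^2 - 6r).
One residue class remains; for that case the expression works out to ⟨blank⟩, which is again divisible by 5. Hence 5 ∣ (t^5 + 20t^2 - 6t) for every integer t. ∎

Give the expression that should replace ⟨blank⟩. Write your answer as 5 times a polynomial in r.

The residues treated are {2, 4, 3, 0}, so the missing case is t ≡ 1 (mod 5); write t = 5r+1.
Then (5r+1)^5 + 20(5r+1)^2 - 6(5r+1) = 3125r^5 + 3125r^4 + 1250r^3 + 750r^2 + 195r + 15 = 5(625r^5 + 625r^4 + 250r^3 + 150r^2 + 39r + 3).

5(625r^5 + 625r^4 + 250r^3 + 150r^2 + 39r + 3)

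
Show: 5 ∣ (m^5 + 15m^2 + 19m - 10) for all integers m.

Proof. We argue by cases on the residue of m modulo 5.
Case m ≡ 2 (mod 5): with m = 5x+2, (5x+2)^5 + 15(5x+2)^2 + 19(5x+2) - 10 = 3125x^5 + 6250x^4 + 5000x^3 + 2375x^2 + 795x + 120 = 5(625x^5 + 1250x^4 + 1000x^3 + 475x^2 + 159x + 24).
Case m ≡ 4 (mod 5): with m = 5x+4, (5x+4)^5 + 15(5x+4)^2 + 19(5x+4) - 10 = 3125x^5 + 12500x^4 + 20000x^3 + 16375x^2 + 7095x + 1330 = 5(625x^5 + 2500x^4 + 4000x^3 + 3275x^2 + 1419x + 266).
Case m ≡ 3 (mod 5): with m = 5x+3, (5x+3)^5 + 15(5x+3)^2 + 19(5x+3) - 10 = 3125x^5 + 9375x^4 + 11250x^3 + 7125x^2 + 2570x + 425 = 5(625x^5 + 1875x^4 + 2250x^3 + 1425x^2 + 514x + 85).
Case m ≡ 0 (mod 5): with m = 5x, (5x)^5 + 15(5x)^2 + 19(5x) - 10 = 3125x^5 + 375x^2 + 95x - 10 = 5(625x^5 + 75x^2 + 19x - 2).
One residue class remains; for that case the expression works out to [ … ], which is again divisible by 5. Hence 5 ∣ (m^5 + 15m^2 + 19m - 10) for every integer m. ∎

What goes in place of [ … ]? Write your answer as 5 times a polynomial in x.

5(625x^5 + 625x^4 + 250x^3 + 125x^2 + 54x + 5)

Only m ≡ 1 (mod 5) is unaccounted for. Put m = 5x+1:
(5x+1)^5 + 15(5x+1)^2 + 19(5x+1) - 10 expands to 3125x^5 + 3125x^4 + 1250x^3 + 625x^2 + 270x + 25,
and factoring out 5 leaves 5(625x^5 + 625x^4 + 250x^3 + 125x^2 + 54x + 5).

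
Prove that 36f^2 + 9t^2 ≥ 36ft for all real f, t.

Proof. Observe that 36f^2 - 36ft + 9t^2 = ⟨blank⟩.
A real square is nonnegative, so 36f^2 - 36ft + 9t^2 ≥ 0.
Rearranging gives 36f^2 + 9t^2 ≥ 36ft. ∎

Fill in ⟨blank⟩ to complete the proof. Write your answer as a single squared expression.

(6f - 3t)^2

The leading and trailing coefficients are 6^2 and 3^2, and 36 = 2·6·3, so the trinomial is (6f - 3t)^2.
Hence 36f^2 - 36ft + 9t^2 ≥ 0.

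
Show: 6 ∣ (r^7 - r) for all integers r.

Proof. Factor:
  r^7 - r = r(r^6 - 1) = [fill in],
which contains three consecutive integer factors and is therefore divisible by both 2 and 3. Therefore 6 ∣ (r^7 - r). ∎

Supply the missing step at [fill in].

(r - 1)r(r + 1)(r^4 + r^2 + 1)

r^6 - 1 = (r^2 - 1)(r^4 + r^2 + 1), and r^2 - 1 = (r-1)(r+1).
So r(r^6 - 1) = (r - 1)r(r + 1)(r^4 + r^2 + 1).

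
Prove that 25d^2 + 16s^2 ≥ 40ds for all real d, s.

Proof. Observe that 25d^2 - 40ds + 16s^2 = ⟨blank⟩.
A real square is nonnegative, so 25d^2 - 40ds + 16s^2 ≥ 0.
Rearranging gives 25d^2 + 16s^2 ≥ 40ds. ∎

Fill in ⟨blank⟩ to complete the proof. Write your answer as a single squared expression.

(5d - 4s)^2

The leading and trailing coefficients are 5^2 and 4^2, and 40 = 2·5·4, so the trinomial is (5d - 4s)^2.
Hence 25d^2 - 40ds + 16s^2 ≥ 0.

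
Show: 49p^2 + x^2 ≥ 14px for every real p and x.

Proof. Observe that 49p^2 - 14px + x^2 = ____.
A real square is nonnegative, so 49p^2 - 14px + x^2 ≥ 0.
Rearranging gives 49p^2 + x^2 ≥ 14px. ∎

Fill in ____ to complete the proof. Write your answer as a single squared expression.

The leading and trailing coefficients are 7^2 and 1^2, and 14 = 2·7·1, so the trinomial is (7p - x)^2.
Hence 49p^2 - 14px + x^2 ≥ 0.

(7p - x)^2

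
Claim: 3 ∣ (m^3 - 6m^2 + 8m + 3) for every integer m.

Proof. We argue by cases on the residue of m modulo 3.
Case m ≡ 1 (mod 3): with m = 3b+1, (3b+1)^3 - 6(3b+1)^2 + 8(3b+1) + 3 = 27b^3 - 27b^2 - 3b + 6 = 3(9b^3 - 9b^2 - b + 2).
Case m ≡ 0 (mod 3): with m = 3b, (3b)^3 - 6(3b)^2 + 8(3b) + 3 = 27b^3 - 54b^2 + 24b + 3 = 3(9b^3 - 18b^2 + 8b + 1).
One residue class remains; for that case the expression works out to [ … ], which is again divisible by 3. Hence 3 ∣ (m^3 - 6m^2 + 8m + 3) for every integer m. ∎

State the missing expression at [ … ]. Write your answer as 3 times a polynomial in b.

The residues treated are {1, 0}, so the missing case is m ≡ 2 (mod 3); write m = 3b+2.
Then (3b+2)^3 - 6(3b+2)^2 + 8(3b+2) + 3 = 27b^3 - 12b + 3 = 3(9b^3 - 4b + 1).

3(9b^3 - 4b + 1)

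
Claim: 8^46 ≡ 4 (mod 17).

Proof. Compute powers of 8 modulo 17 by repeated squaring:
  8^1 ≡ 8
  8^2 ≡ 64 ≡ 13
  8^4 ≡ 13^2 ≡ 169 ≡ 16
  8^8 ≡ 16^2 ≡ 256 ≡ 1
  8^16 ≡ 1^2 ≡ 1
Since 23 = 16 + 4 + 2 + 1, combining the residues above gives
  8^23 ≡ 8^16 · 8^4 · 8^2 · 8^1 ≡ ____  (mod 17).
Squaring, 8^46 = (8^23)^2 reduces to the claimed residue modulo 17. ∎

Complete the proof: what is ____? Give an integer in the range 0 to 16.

Multiply the listed residues: 1 · 16 · 13 · 8 = 16 → 208 → 1664.
Reducing modulo 17: 1664 = 97·17 + 15, so 8^23 ≡ 15.

15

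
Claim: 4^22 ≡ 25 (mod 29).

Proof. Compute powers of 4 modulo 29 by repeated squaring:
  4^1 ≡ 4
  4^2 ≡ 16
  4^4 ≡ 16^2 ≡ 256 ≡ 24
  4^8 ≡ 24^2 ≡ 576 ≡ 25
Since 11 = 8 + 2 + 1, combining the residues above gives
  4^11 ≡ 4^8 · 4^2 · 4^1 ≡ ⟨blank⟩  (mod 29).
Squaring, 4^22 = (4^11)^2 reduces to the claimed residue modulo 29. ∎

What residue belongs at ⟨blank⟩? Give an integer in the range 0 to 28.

Multiply the listed residues: 25 · 16 · 4 = 400 → 1600.
Reducing modulo 29: 1600 = 55·29 + 5, so 4^11 ≡ 5.

5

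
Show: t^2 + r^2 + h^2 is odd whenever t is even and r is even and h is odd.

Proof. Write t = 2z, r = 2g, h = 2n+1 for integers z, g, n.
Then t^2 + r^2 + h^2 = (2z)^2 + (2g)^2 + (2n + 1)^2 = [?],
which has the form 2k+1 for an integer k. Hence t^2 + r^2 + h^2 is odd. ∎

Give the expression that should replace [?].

2(2g^2 + 2n^2 + 2n + 2z^2) + 1

Expanding: (2z)^2 + (2g)^2 + (2n + 1)^2 = 4g^2 + 4n^2 + 4n + 4z^2 + 1.
Every term except the constant is even, so this is 2(2g^2 + 2n^2 + 2n + 2z^2) + 1,
and 2g^2 + 2n^2 + 2n + 2z^2 ∈ ℤ gives the required form.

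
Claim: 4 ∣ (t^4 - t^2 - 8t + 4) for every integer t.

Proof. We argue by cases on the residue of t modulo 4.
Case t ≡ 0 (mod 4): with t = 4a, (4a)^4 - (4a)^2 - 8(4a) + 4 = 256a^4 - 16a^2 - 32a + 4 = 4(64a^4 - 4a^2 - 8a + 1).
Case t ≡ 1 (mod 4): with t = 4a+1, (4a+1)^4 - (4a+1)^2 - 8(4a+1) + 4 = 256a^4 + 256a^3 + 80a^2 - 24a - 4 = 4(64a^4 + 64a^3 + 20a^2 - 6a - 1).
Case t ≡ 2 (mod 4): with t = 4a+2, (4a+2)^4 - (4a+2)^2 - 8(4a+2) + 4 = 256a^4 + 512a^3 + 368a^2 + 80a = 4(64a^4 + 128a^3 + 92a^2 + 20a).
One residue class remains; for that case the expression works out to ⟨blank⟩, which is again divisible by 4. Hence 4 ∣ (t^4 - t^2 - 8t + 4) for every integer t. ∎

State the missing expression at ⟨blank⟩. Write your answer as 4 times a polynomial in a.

4(64a^4 + 192a^3 + 212a^2 + 94a + 13)

The residues treated are {0, 1, 2}, so the missing case is t ≡ 3 (mod 4); write t = 4a+3.
Then (4a+3)^4 - (4a+3)^2 - 8(4a+3) + 4 = 256a^4 + 768a^3 + 848a^2 + 376a + 52 = 4(64a^4 + 192a^3 + 212a^2 + 94a + 13).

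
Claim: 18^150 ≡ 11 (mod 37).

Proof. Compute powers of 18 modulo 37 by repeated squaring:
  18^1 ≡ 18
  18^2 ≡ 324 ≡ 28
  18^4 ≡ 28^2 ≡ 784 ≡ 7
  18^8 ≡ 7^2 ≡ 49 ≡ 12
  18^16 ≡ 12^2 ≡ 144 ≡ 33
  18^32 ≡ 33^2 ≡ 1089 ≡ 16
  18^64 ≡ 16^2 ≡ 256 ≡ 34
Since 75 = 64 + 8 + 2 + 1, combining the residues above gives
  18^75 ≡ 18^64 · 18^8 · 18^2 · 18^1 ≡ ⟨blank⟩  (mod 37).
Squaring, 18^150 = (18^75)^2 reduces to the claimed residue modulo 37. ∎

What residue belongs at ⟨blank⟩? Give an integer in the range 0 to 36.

Multiply the listed residues: 34 · 12 · 28 · 18 = 408 → 11424 → 205632.
Reducing modulo 37: 205632 = 5557·37 + 23, so 18^75 ≡ 23.

23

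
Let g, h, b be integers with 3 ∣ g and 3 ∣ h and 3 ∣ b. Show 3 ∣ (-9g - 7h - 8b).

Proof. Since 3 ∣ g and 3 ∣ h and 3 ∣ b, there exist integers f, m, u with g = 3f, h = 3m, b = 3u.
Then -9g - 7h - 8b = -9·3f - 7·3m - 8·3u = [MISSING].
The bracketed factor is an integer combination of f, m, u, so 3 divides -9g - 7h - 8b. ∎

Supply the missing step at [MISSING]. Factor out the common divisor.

Pull the common 3 out of every term: -9·3f - 7·3m - 8·3u = 3(-9f - 7m - 8u).
-9f - 7m - 8u is an integer, which exhibits the divisibility.

3(-9f - 7m - 8u)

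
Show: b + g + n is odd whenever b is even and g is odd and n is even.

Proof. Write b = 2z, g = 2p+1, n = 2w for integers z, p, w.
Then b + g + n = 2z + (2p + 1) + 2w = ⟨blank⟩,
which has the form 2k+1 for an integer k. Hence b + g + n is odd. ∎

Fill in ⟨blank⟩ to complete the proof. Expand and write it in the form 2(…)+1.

2(p + w + z) + 1

Expanding: 2z + (2p + 1) + 2w = 2p + 2w + 2z + 1.
Every term except the constant is even, so this is 2(p + w + z) + 1,
and p + w + z ∈ ℤ gives the required form.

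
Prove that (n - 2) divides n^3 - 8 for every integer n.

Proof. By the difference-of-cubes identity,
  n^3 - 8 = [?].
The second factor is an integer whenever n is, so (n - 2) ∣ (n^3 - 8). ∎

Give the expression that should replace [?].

(n - 2)(n^2 + 2n + 4)

Polynomial division of n^3 - 8 by n - 2 leaves remainder 0 and quotient n^2 + 2n + 4.
Hence n^3 - 8 = (n - 2)(n^2 + 2n + 4).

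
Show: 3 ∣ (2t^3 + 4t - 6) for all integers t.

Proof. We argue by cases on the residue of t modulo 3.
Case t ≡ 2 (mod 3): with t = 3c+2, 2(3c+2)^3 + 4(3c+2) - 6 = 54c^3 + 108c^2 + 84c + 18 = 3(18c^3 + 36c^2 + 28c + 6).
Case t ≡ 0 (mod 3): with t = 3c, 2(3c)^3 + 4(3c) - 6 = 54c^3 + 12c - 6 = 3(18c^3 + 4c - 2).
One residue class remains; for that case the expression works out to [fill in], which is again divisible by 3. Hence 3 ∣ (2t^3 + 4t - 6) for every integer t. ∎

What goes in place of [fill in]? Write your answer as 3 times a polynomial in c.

The residues treated are {2, 0}, so the missing case is t ≡ 1 (mod 3); write t = 3c+1.
Then 2(3c+1)^3 + 4(3c+1) - 6 = 54c^3 + 54c^2 + 30c = 3(18c^3 + 18c^2 + 10c).

3(18c^3 + 18c^2 + 10c)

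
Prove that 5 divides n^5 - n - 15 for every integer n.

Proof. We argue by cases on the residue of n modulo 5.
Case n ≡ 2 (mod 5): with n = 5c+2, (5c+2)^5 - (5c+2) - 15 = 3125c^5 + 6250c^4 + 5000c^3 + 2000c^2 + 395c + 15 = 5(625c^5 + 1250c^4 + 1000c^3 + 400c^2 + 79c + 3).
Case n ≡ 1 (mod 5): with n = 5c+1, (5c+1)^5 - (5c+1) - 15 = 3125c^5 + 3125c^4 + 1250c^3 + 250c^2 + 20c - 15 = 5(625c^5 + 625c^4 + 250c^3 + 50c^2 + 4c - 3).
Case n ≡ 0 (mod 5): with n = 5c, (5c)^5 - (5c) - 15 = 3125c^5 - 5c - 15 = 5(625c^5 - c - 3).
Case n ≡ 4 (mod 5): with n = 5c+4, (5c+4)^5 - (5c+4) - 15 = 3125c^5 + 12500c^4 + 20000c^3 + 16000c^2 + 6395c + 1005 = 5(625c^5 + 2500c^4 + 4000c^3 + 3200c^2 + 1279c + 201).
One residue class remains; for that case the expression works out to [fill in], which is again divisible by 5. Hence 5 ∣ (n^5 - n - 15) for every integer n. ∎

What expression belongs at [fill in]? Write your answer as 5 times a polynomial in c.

5(625c^5 + 1875c^4 + 2250c^3 + 1350c^2 + 404c + 45)

Only n ≡ 3 (mod 5) is unaccounted for. Put n = 5c+3:
(5c+3)^5 - (5c+3) - 15 expands to 3125c^5 + 9375c^4 + 11250c^3 + 6750c^2 + 2020c + 225,
and factoring out 5 leaves 5(625c^5 + 1875c^4 + 2250c^3 + 1350c^2 + 404c + 45).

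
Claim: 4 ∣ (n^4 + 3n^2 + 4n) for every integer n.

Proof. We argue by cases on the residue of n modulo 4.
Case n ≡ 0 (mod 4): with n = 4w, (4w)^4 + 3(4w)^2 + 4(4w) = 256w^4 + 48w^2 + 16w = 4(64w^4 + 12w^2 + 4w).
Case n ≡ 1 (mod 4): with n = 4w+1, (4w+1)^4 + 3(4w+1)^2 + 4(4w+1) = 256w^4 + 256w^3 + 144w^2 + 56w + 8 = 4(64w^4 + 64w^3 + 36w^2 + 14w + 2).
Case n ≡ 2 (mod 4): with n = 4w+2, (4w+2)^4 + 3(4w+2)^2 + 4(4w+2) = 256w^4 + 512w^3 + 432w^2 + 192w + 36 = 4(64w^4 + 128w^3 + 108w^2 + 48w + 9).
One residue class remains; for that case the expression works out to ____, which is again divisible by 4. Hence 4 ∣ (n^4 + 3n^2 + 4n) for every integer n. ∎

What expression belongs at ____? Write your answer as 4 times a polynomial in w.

4(64w^4 + 192w^3 + 228w^2 + 130w + 30)

Only n ≡ 3 (mod 4) is unaccounted for. Put n = 4w+3:
(4w+3)^4 + 3(4w+3)^2 + 4(4w+3) expands to 256w^4 + 768w^3 + 912w^2 + 520w + 120,
and factoring out 4 leaves 4(64w^4 + 192w^3 + 228w^2 + 130w + 30).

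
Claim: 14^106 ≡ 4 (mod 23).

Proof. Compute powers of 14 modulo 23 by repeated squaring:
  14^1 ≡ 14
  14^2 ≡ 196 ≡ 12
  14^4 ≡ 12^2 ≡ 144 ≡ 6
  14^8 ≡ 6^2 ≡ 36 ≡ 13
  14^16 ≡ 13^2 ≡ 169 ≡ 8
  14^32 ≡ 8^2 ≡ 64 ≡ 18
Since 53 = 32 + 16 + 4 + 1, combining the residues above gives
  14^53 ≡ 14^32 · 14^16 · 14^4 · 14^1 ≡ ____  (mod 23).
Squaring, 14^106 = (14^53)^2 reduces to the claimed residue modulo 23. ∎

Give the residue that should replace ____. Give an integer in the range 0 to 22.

Multiply the listed residues: 18 · 8 · 6 · 14 = 144 → 864 → 12096.
Reducing modulo 23: 12096 = 525·23 + 21, so 14^53 ≡ 21.

21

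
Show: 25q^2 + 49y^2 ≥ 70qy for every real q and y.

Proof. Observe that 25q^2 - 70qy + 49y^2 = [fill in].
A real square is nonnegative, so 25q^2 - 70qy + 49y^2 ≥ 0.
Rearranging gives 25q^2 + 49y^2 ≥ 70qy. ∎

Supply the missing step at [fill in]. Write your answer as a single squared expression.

(5q - 7y)^2

25q^2 - 70qy + 49y^2 is a perfect-square trinomial: the outer terms are (5q)^2 and (7y)^2, and the cross term is -2·5q·7y.
So 25q^2 - 70qy + 49y^2 = (5q - 7y)^2 ≥ 0.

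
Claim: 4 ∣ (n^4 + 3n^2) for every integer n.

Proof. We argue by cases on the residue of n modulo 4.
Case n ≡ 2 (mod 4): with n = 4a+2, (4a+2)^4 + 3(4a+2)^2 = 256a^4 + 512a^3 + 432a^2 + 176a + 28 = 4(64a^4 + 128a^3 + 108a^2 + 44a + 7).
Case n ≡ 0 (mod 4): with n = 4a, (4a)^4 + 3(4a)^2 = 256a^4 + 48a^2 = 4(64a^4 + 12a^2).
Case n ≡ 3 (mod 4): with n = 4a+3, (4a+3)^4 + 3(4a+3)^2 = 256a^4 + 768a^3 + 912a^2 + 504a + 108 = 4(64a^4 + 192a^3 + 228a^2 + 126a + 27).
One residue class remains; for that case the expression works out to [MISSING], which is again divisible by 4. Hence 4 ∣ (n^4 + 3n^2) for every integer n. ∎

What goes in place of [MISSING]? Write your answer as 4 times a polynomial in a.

Only n ≡ 1 (mod 4) is unaccounted for. Put n = 4a+1:
(4a+1)^4 + 3(4a+1)^2 expands to 256a^4 + 256a^3 + 144a^2 + 40a + 4,
and factoring out 4 leaves 4(64a^4 + 64a^3 + 36a^2 + 10a + 1).

4(64a^4 + 64a^3 + 36a^2 + 10a + 1)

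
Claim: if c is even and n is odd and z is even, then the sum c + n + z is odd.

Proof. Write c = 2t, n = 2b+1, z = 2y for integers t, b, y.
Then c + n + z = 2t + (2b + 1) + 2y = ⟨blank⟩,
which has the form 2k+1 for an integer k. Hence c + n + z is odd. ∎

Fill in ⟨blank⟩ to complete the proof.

Expanding: 2t + (2b + 1) + 2y = 2b + 2t + 2y + 1.
Every term except the constant is even, so this is 2(b + t + y) + 1,
and b + t + y ∈ ℤ gives the required form.

2(b + t + y) + 1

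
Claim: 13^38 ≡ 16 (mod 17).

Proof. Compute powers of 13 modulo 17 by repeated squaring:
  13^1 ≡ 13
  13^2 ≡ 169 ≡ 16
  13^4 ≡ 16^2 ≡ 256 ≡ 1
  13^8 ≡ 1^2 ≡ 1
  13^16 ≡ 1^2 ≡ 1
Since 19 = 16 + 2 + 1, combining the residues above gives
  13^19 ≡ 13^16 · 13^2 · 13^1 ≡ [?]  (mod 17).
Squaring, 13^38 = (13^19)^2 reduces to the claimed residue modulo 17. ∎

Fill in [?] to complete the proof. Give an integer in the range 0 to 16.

13^16 · 13^2 · 13^1 ≡ 1 · 16 · 13 = 208.
208 mod 17 = 4, so 13^19 ≡ 4 (mod 17).

4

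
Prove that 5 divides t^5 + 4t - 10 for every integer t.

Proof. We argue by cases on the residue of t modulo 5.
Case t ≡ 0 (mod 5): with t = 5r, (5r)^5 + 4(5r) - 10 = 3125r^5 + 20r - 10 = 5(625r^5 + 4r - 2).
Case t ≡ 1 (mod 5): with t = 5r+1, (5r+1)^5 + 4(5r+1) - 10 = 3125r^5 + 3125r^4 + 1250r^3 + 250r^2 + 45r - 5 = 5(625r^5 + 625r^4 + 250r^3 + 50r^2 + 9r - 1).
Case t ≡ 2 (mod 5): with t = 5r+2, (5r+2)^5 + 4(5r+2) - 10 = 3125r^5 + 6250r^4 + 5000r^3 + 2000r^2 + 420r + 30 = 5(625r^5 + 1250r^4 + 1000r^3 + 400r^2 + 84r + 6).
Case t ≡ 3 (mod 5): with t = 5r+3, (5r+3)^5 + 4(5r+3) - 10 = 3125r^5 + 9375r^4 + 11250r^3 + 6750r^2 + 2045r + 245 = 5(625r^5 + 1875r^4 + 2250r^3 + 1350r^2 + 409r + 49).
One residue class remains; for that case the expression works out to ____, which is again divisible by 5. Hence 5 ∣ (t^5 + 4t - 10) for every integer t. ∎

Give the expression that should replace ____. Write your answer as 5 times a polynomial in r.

The residues treated are {0, 1, 2, 3}, so the missing case is t ≡ 4 (mod 5); write t = 5r+4.
Then (5r+4)^5 + 4(5r+4) - 10 = 3125r^5 + 12500r^4 + 20000r^3 + 16000r^2 + 6420r + 1030 = 5(625r^5 + 2500r^4 + 4000r^3 + 3200r^2 + 1284r + 206).

5(625r^5 + 2500r^4 + 4000r^3 + 3200r^2 + 1284r + 206)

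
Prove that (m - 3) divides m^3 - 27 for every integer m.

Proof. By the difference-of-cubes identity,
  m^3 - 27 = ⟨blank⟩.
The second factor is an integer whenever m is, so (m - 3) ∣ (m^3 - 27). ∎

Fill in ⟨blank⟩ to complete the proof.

a^3 - b^3 = (a - b)(a^2 + ab + b^2). With a = m, b = 3:
m^3 - 27 = (m - 3)(m^2 + 3m + 9).

(m - 3)(m^2 + 3m + 9)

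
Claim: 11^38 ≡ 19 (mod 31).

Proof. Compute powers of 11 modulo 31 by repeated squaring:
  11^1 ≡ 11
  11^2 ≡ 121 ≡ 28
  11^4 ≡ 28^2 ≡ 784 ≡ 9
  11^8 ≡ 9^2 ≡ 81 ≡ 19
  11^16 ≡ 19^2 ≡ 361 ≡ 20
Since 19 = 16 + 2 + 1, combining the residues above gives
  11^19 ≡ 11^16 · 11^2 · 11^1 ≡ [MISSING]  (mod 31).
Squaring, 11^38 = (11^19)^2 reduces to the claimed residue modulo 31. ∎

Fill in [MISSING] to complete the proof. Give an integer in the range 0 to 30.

22

11^16 · 11^2 · 11^1 ≡ 20 · 28 · 11 = 6160.
6160 mod 31 = 22, so 11^19 ≡ 22 (mod 31).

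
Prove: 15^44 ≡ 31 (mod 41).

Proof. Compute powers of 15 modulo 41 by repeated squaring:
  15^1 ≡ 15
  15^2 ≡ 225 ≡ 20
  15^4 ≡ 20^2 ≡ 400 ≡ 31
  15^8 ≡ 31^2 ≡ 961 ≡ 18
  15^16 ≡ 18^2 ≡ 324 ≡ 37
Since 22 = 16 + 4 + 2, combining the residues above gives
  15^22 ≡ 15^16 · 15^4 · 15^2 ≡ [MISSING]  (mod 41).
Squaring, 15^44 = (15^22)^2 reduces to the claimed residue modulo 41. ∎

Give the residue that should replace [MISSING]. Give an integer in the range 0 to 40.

21

Multiply the listed residues: 37 · 31 · 20 = 1147 → 22940.
Reducing modulo 41: 22940 = 559·41 + 21, so 15^22 ≡ 21.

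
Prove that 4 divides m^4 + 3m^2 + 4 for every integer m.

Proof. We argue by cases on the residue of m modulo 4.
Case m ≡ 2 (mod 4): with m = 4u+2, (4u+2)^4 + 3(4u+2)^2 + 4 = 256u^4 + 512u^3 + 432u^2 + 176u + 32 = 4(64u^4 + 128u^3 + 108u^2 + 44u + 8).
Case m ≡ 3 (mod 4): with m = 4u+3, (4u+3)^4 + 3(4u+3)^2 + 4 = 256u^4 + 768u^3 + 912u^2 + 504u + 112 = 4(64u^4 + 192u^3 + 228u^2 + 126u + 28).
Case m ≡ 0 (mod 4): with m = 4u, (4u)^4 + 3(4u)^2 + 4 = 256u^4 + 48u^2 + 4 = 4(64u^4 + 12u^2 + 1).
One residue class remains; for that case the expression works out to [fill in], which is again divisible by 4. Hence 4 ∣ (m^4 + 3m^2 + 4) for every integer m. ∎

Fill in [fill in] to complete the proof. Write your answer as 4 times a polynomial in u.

Only m ≡ 1 (mod 4) is unaccounted for. Put m = 4u+1:
(4u+1)^4 + 3(4u+1)^2 + 4 expands to 256u^4 + 256u^3 + 144u^2 + 40u + 8,
and factoring out 4 leaves 4(64u^4 + 64u^3 + 36u^2 + 10u + 2).

4(64u^4 + 64u^3 + 36u^2 + 10u + 2)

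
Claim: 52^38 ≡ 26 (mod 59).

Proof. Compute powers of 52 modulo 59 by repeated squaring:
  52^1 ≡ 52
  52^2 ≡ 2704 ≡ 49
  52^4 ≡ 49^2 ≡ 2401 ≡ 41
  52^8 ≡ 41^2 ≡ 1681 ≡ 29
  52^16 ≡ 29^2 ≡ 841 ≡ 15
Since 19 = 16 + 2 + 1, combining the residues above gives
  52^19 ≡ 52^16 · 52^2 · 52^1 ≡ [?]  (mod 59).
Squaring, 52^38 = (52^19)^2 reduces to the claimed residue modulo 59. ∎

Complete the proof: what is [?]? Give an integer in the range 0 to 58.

52^16 · 52^2 · 52^1 ≡ 15 · 49 · 52 = 38220.
38220 mod 59 = 47, so 52^19 ≡ 47 (mod 59).

47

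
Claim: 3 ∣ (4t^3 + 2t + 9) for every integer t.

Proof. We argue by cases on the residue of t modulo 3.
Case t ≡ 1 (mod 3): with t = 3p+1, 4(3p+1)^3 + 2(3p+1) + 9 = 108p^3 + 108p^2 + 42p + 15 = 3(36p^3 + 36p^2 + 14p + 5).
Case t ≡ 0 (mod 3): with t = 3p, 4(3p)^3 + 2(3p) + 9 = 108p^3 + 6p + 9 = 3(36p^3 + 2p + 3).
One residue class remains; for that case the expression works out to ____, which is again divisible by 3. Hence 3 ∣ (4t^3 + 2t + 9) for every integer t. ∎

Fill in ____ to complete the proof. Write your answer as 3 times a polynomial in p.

Only t ≡ 2 (mod 3) is unaccounted for. Put t = 3p+2:
4(3p+2)^3 + 2(3p+2) + 9 expands to 108p^3 + 216p^2 + 150p + 45,
and factoring out 3 leaves 3(36p^3 + 72p^2 + 50p + 15).

3(36p^3 + 72p^2 + 50p + 15)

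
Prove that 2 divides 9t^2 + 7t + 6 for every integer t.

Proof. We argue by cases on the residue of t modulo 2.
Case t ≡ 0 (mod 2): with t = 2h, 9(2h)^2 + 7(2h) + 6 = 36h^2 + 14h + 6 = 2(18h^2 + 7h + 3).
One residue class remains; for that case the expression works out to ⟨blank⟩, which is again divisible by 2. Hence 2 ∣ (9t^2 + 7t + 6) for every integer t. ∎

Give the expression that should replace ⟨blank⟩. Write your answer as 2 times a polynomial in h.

2(18h^2 + 25h + 11)

The residues treated are {0}, so the missing case is t ≡ 1 (mod 2); write t = 2h+1.
Then 9(2h+1)^2 + 7(2h+1) + 6 = 36h^2 + 50h + 22 = 2(18h^2 + 25h + 11).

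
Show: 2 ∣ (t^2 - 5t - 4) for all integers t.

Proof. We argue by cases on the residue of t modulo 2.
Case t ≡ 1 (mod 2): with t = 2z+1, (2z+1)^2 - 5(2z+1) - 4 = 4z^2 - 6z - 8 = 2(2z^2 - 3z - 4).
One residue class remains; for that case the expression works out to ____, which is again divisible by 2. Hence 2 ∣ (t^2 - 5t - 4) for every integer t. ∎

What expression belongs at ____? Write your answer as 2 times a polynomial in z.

2(2z^2 - 5z - 2)

The residues treated are {1}, so the missing case is t ≡ 0 (mod 2); write t = 2z.
Then (2z)^2 - 5(2z) - 4 = 4z^2 - 10z - 4 = 2(2z^2 - 5z - 2).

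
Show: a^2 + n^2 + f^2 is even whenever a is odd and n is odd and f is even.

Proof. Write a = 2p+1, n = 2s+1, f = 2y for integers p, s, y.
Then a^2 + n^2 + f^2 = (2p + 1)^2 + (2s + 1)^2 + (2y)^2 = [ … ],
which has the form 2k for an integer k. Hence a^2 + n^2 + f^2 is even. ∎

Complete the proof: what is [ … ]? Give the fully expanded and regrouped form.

2(2p^2 + 2p + 2s^2 + 2s + 2y^2 + 1)

(2p + 1)^2 + (2s + 1)^2 + (2y)^2 = 4p^2 + 4p + 4s^2 + 4s + 4y^2 + 2
= 2(2p^2 + 2p + 2s^2 + 2s + 2y^2 + 1).
Since 2p^2 + 2p + 2s^2 + 2s + 2y^2 + 1 is an integer, the sum of squares is of the form 2k for an integer k.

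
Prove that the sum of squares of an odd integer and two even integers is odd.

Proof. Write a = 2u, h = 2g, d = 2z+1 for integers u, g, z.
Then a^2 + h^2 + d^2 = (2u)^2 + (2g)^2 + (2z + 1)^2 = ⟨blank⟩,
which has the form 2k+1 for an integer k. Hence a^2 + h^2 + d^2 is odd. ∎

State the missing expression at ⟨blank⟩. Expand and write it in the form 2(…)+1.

2(2g^2 + 2u^2 + 2z^2 + 2z) + 1

Expanding: (2u)^2 + (2g)^2 + (2z + 1)^2 = 4g^2 + 4u^2 + 4z^2 + 4z + 1.
Every term except the constant is even, so this is 2(2g^2 + 2u^2 + 2z^2 + 2z) + 1,
and 2g^2 + 2u^2 + 2z^2 + 2z ∈ ℤ gives the required form.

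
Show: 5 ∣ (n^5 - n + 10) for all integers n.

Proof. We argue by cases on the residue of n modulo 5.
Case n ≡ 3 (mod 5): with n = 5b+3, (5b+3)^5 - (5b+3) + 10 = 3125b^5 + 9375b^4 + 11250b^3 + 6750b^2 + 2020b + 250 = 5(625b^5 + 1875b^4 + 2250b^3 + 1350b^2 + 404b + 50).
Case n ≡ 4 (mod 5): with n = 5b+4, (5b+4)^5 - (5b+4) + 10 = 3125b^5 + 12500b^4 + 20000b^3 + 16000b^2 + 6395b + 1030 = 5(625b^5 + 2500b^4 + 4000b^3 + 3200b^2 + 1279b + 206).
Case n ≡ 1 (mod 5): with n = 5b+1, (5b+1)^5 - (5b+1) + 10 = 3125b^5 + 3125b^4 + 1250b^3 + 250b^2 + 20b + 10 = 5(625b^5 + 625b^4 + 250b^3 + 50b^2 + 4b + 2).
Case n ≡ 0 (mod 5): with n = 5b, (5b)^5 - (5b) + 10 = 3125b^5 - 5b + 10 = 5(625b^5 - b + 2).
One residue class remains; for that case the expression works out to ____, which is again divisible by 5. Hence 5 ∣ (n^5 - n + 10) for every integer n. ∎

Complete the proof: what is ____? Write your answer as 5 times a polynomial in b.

The residues treated are {3, 4, 1, 0}, so the missing case is n ≡ 2 (mod 5); write n = 5b+2.
Then (5b+2)^5 - (5b+2) + 10 = 3125b^5 + 6250b^4 + 5000b^3 + 2000b^2 + 395b + 40 = 5(625b^5 + 1250b^4 + 1000b^3 + 400b^2 + 79b + 8).

5(625b^5 + 1250b^4 + 1000b^3 + 400b^2 + 79b + 8)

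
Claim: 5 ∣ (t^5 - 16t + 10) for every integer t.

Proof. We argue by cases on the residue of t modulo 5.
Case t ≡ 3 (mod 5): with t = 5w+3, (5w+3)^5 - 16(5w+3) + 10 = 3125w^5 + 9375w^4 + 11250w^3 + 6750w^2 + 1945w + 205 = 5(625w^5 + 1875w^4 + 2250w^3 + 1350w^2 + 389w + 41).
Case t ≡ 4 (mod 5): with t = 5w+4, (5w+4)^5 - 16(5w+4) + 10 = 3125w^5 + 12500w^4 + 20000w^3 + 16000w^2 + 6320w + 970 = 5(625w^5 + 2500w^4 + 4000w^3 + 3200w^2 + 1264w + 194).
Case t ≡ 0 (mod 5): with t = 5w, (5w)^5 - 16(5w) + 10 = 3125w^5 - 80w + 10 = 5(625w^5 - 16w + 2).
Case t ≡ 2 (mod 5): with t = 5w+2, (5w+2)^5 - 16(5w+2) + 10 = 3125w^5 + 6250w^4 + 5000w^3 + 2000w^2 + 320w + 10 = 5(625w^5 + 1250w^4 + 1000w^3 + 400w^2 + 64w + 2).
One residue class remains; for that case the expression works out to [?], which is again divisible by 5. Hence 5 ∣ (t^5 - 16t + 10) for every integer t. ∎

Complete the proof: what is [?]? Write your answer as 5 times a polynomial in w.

Only t ≡ 1 (mod 5) is unaccounted for. Put t = 5w+1:
(5w+1)^5 - 16(5w+1) + 10 expands to 3125w^5 + 3125w^4 + 1250w^3 + 250w^2 - 55w - 5,
and factoring out 5 leaves 5(625w^5 + 625w^4 + 250w^3 + 50w^2 - 11w - 1).

5(625w^5 + 625w^4 + 250w^3 + 50w^2 - 11w - 1)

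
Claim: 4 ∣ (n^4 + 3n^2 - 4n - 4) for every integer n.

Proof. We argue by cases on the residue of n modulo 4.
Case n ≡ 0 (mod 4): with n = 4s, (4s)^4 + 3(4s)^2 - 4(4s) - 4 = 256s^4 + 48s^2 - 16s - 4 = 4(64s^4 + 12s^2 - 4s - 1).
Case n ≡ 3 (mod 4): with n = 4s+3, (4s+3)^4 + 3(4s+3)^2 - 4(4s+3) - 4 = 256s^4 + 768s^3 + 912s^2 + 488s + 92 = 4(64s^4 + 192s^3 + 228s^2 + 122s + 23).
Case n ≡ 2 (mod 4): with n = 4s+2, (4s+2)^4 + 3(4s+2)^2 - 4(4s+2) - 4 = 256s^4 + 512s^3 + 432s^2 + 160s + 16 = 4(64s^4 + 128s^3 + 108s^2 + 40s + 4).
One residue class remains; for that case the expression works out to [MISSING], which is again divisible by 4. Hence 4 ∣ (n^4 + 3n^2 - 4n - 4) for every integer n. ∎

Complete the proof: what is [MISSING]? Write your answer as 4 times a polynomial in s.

Only n ≡ 1 (mod 4) is unaccounted for. Put n = 4s+1:
(4s+1)^4 + 3(4s+1)^2 - 4(4s+1) - 4 expands to 256s^4 + 256s^3 + 144s^2 + 24s - 4,
and factoring out 4 leaves 4(64s^4 + 64s^3 + 36s^2 + 6s - 1).

4(64s^4 + 64s^3 + 36s^2 + 6s - 1)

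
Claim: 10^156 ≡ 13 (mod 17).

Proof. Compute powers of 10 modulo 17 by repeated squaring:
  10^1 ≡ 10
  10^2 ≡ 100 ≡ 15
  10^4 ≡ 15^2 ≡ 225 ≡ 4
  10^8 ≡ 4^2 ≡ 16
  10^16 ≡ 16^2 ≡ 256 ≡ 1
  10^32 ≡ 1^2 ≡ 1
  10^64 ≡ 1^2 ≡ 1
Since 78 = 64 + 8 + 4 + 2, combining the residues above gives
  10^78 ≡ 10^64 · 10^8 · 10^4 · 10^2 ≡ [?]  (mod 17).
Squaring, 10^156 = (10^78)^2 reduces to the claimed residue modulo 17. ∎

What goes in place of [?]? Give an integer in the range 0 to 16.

8

10^64 · 10^8 · 10^4 · 10^2 ≡ 1 · 16 · 4 · 15 = 960.
960 mod 17 = 8, so 10^78 ≡ 8 (mod 17).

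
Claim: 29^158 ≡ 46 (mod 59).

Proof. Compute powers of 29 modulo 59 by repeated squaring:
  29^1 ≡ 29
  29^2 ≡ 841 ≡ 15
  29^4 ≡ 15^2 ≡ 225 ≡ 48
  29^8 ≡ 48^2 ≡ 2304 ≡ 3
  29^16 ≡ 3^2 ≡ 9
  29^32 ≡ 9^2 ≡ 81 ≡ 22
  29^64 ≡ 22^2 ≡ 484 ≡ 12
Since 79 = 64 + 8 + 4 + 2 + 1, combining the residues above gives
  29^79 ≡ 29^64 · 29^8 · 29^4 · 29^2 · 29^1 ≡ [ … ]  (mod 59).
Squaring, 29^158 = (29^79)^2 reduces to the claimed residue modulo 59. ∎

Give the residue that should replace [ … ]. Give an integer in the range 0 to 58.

Multiply the listed residues: 12 · 3 · 48 · 15 · 29 = 36 → 1728 → 25920 → 751680.
Reducing modulo 59: 751680 = 12740·59 + 20, so 29^79 ≡ 20.

20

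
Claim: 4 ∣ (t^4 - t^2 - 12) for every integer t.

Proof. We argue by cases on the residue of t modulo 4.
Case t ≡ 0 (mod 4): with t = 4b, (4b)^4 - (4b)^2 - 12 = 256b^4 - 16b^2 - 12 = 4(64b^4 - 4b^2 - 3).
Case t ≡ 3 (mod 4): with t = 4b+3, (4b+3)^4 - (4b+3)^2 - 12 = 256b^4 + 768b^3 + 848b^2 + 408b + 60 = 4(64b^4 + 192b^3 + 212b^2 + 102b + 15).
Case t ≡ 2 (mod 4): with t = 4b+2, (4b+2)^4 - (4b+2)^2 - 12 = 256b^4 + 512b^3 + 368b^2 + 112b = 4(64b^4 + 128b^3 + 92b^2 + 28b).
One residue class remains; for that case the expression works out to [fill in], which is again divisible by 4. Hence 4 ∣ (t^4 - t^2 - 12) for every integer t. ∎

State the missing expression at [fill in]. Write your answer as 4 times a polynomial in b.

4(64b^4 + 64b^3 + 20b^2 + 2b - 3)

The residues treated are {0, 3, 2}, so the missing case is t ≡ 1 (mod 4); write t = 4b+1.
Then (4b+1)^4 - (4b+1)^2 - 12 = 256b^4 + 256b^3 + 80b^2 + 8b - 12 = 4(64b^4 + 64b^3 + 20b^2 + 2b - 3).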